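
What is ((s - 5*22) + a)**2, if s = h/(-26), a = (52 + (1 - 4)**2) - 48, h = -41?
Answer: 6155361/676 ≈ 9105.6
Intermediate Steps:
a = 13 (a = (52 + (-3)**2) - 48 = (52 + 9) - 48 = 61 - 48 = 13)
s = 41/26 (s = -41/(-26) = -41*(-1/26) = 41/26 ≈ 1.5769)
((s - 5*22) + a)**2 = ((41/26 - 5*22) + 13)**2 = ((41/26 - 110) + 13)**2 = (-2819/26 + 13)**2 = (-2481/26)**2 = 6155361/676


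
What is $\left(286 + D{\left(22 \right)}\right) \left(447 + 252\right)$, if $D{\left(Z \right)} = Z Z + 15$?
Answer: $548715$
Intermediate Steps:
$D{\left(Z \right)} = 15 + Z^{2}$ ($D{\left(Z \right)} = Z^{2} + 15 = 15 + Z^{2}$)
$\left(286 + D{\left(22 \right)}\right) \left(447 + 252\right) = \left(286 + \left(15 + 22^{2}\right)\right) \left(447 + 252\right) = \left(286 + \left(15 + 484\right)\right) 699 = \left(286 + 499\right) 699 = 785 \cdot 699 = 548715$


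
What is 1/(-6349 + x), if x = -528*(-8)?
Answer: -1/2125 ≈ -0.00047059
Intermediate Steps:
x = 4224
1/(-6349 + x) = 1/(-6349 + 4224) = 1/(-2125) = -1/2125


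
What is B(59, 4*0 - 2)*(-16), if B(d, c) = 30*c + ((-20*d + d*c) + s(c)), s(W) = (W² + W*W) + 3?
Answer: 21552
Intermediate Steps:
s(W) = 3 + 2*W² (s(W) = (W² + W²) + 3 = 2*W² + 3 = 3 + 2*W²)
B(d, c) = 3 - 20*d + 2*c² + 30*c + c*d (B(d, c) = 30*c + ((-20*d + d*c) + (3 + 2*c²)) = 30*c + ((-20*d + c*d) + (3 + 2*c²)) = 30*c + (3 - 20*d + 2*c² + c*d) = 3 - 20*d + 2*c² + 30*c + c*d)
B(59, 4*0 - 2)*(-16) = (3 - 20*59 + 2*(4*0 - 2)² + 30*(4*0 - 2) + (4*0 - 2)*59)*(-16) = (3 - 1180 + 2*(0 - 2)² + 30*(0 - 2) + (0 - 2)*59)*(-16) = (3 - 1180 + 2*(-2)² + 30*(-2) - 2*59)*(-16) = (3 - 1180 + 2*4 - 60 - 118)*(-16) = (3 - 1180 + 8 - 60 - 118)*(-16) = -1347*(-16) = 21552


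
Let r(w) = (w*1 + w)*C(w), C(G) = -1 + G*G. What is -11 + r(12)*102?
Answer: 350053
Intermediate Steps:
C(G) = -1 + G²
r(w) = 2*w*(-1 + w²) (r(w) = (w*1 + w)*(-1 + w²) = (w + w)*(-1 + w²) = (2*w)*(-1 + w²) = 2*w*(-1 + w²))
-11 + r(12)*102 = -11 + (2*12*(-1 + 12²))*102 = -11 + (2*12*(-1 + 144))*102 = -11 + (2*12*143)*102 = -11 + 3432*102 = -11 + 350064 = 350053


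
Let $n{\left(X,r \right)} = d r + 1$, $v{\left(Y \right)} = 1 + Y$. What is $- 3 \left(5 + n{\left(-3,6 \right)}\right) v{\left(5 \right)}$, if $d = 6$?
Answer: $-756$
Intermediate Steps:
$n{\left(X,r \right)} = 1 + 6 r$ ($n{\left(X,r \right)} = 6 r + 1 = 1 + 6 r$)
$- 3 \left(5 + n{\left(-3,6 \right)}\right) v{\left(5 \right)} = - 3 \left(5 + \left(1 + 6 \cdot 6\right)\right) \left(1 + 5\right) = - 3 \left(5 + \left(1 + 36\right)\right) 6 = - 3 \left(5 + 37\right) 6 = \left(-3\right) 42 \cdot 6 = \left(-126\right) 6 = -756$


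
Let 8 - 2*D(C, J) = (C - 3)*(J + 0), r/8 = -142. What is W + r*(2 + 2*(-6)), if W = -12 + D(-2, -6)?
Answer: 11337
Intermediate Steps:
r = -1136 (r = 8*(-142) = -1136)
D(C, J) = 4 - J*(-3 + C)/2 (D(C, J) = 4 - (C - 3)*(J + 0)/2 = 4 - (-3 + C)*J/2 = 4 - J*(-3 + C)/2)
W = -23 (W = -12 + (4 + (3/2)*(-6) - 1/2*(-2)*(-6)) = -12 + (4 - 9 - 6) = -12 - 11 = -23)
W + r*(2 + 2*(-6)) = -23 - 1136*(2 + 2*(-6)) = -23 - 1136*(2 - 12) = -23 - 1136*(-10) = -23 + 11360 = 11337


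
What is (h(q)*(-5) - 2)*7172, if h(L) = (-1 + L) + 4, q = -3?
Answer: -14344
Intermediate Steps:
h(L) = 3 + L
(h(q)*(-5) - 2)*7172 = ((3 - 3)*(-5) - 2)*7172 = (0*(-5) - 2)*7172 = (0 - 2)*7172 = -2*7172 = -14344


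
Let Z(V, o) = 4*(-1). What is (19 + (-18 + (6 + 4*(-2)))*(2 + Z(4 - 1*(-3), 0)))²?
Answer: 3481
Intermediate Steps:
Z(V, o) = -4
(19 + (-18 + (6 + 4*(-2)))*(2 + Z(4 - 1*(-3), 0)))² = (19 + (-18 + (6 + 4*(-2)))*(2 - 4))² = (19 + (-18 + (6 - 8))*(-2))² = (19 + (-18 - 2)*(-2))² = (19 - 20*(-2))² = (19 + 40)² = 59² = 3481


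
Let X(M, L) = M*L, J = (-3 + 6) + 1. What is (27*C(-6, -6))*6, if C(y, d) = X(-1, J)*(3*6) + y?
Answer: -12636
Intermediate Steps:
J = 4 (J = 3 + 1 = 4)
X(M, L) = L*M
C(y, d) = -72 + y (C(y, d) = (4*(-1))*(3*6) + y = -4*18 + y = -72 + y)
(27*C(-6, -6))*6 = (27*(-72 - 6))*6 = (27*(-78))*6 = -2106*6 = -12636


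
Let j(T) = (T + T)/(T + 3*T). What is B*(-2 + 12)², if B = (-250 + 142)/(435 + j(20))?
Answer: -21600/871 ≈ -24.799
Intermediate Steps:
j(T) = ½ (j(T) = (2*T)/((4*T)) = (2*T)*(1/(4*T)) = ½)
B = -216/871 (B = (-250 + 142)/(435 + ½) = -108/871/2 = -108*2/871 = -216/871 ≈ -0.24799)
B*(-2 + 12)² = -216*(-2 + 12)²/871 = -216/871*10² = -216/871*100 = -21600/871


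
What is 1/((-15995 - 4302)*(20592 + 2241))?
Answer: -1/463441401 ≈ -2.1578e-9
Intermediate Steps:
1/((-15995 - 4302)*(20592 + 2241)) = 1/(-20297*22833) = 1/(-463441401) = -1/463441401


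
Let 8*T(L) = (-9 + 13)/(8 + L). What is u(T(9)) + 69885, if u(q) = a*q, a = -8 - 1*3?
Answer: 2376079/34 ≈ 69885.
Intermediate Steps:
a = -11 (a = -8 - 3 = -11)
T(L) = 1/(2*(8 + L)) (T(L) = ((-9 + 13)/(8 + L))/8 = (4/(8 + L))/8 = 1/(2*(8 + L)))
u(q) = -11*q
u(T(9)) + 69885 = -11/(2*(8 + 9)) + 69885 = -11/(2*17) + 69885 = -11*1/34 + 69885 = -11/34 + 69885 = 2376079/34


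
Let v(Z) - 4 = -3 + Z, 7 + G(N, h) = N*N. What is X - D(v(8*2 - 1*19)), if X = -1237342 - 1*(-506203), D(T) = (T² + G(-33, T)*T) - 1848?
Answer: -727131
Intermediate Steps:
G(N, h) = -7 + N² (G(N, h) = -7 + N*N = -7 + N²)
v(Z) = 1 + Z (v(Z) = 4 + (-3 + Z) = 1 + Z)
D(T) = -1848 + T² + 1082*T (D(T) = (T² + (-7 + (-33)²)*T) - 1848 = (T² + (-7 + 1089)*T) - 1848 = (T² + 1082*T) - 1848 = -1848 + T² + 1082*T)
X = -731139 (X = -1237342 + 506203 = -731139)
X - D(v(8*2 - 1*19)) = -731139 - (-1848 + (1 + (8*2 - 1*19))² + 1082*(1 + (8*2 - 1*19))) = -731139 - (-1848 + (1 + (16 - 19))² + 1082*(1 + (16 - 19))) = -731139 - (-1848 + (1 - 3)² + 1082*(1 - 3)) = -731139 - (-1848 + (-2)² + 1082*(-2)) = -731139 - (-1848 + 4 - 2164) = -731139 - 1*(-4008) = -731139 + 4008 = -727131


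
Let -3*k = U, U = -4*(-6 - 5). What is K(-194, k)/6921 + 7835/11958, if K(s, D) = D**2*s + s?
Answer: -1341359275/248283954 ≈ -5.4025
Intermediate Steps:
U = 44 (U = -4*(-11) = 44)
k = -44/3 (k = -1/3*44 = -44/3 ≈ -14.667)
K(s, D) = s + s*D**2 (K(s, D) = s*D**2 + s = s + s*D**2)
K(-194, k)/6921 + 7835/11958 = -194*(1 + (-44/3)**2)/6921 + 7835/11958 = -194*(1 + 1936/9)*(1/6921) + 7835*(1/11958) = -194*1945/9*(1/6921) + 7835/11958 = -377330/9*1/6921 + 7835/11958 = -377330/62289 + 7835/11958 = -1341359275/248283954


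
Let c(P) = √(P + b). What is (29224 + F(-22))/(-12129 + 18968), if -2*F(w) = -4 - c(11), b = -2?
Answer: 58455/13678 ≈ 4.2737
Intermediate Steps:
c(P) = √(-2 + P) (c(P) = √(P - 2) = √(-2 + P))
F(w) = 7/2 (F(w) = -(-4 - √(-2 + 11))/2 = -(-4 - √9)/2 = -(-4 - 1*3)/2 = -(-4 - 3)/2 = -½*(-7) = 7/2)
(29224 + F(-22))/(-12129 + 18968) = (29224 + 7/2)/(-12129 + 18968) = (58455/2)/6839 = (58455/2)*(1/6839) = 58455/13678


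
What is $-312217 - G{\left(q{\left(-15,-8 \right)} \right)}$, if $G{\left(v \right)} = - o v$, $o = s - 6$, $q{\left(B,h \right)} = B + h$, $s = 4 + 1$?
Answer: $-312194$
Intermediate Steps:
$s = 5$
$o = -1$ ($o = 5 - 6 = -1$)
$G{\left(v \right)} = v$ ($G{\left(v \right)} = \left(-1\right) \left(-1\right) v = 1 v = v$)
$-312217 - G{\left(q{\left(-15,-8 \right)} \right)} = -312217 - \left(-15 - 8\right) = -312217 - -23 = -312217 + 23 = -312194$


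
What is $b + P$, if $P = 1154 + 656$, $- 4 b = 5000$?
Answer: $560$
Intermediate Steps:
$b = -1250$ ($b = \left(- \frac{1}{4}\right) 5000 = -1250$)
$P = 1810$
$b + P = -1250 + 1810 = 560$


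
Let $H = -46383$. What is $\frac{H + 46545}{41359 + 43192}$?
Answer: $\frac{162}{84551} \approx 0.001916$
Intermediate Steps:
$\frac{H + 46545}{41359 + 43192} = \frac{-46383 + 46545}{41359 + 43192} = \frac{162}{84551}$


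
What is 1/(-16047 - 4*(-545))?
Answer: -1/13867 ≈ -7.2114e-5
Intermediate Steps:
1/(-16047 - 4*(-545)) = 1/(-16047 - 1*(-2180)) = 1/(-16047 + 2180) = 1/(-13867) = -1/13867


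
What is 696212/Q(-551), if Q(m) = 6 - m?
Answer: 696212/557 ≈ 1249.9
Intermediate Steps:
696212/Q(-551) = 696212/(6 - 1*(-551)) = 696212/(6 + 551) = 696212/557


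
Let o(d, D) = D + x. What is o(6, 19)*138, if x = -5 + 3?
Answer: 2346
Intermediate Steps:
x = -2
o(d, D) = -2 + D (o(d, D) = D - 2 = -2 + D)
o(6, 19)*138 = (-2 + 19)*138 = 17*138 = 2346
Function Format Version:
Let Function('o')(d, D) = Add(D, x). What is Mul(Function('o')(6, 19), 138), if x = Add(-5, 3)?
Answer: 2346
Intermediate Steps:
x = -2
Function('o')(d, D) = Add(-2, D) (Function('o')(d, D) = Add(D, -2) = Add(-2, D))
Mul(Function('o')(6, 19), 138) = Mul(Add(-2, 19), 138) = Mul(17, 138) = 2346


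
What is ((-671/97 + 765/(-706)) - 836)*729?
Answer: -42135385707/68482 ≈ -6.1528e+5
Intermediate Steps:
((-671/97 + 765/(-706)) - 836)*729 = ((-671*1/97 + 765*(-1/706)) - 836)*729 = ((-671/97 - 765/706) - 836)*729 = (-547931/68482 - 836)*729 = -57798883/68482*729 = -42135385707/68482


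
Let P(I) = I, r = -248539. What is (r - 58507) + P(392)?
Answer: -306654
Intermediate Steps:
(r - 58507) + P(392) = (-248539 - 58507) + 392 = -307046 + 392 = -306654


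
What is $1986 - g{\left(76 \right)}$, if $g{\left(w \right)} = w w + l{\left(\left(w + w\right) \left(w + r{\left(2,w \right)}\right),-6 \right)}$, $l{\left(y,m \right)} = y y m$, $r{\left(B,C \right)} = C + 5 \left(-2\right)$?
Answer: $2795210546$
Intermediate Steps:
$r{\left(B,C \right)} = -10 + C$ ($r{\left(B,C \right)} = C - 10 = -10 + C$)
$l{\left(y,m \right)} = m y^{2}$ ($l{\left(y,m \right)} = y^{2} m = m y^{2}$)
$g{\left(w \right)} = w^{2} - 24 w^{2} \left(-10 + 2 w\right)^{2}$ ($g{\left(w \right)} = w w - 6 \left(\left(w + w\right) \left(w + \left(-10 + w\right)\right)\right)^{2} = w^{2} - 6 \left(2 w \left(-10 + 2 w\right)\right)^{2} = w^{2} - 6 \cdot 4 w^{2} \left(-10 + 2 w\right)^{2} = w^{2} - 24 w^{2} \left(-10 + 2 w\right)^{2}$)
$1986 - g{\left(76 \right)} = 1986 - 76^{2} \left(1 - 96 \left(-5 + 76\right)^{2}\right) = 1986 - 5776 \left(1 - 96 \cdot 71^{2}\right) = 1986 - 5776 \left(1 - 483936\right) = 1986 - 5776 \left(-483935\right) = 1986 - -2795208560 = 1986 + 2795208560 = 2795210546$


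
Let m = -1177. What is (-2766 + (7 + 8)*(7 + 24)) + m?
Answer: -3478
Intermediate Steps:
(-2766 + (7 + 8)*(7 + 24)) + m = (-2766 + (7 + 8)*(7 + 24)) - 1177 = (-2766 + 15*31) - 1177 = (-2766 + 465) - 1177 = -2301 - 1177 = -3478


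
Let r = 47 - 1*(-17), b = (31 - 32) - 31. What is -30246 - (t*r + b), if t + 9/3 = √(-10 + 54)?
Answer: -30022 - 128*√11 ≈ -30447.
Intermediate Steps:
b = -32 (b = -1 - 31 = -32)
t = -3 + 2*√11 (t = -3 + √(-10 + 54) = -3 + √44 = -3 + 2*√11 ≈ 3.6333)
r = 64 (r = 47 + 17 = 64)
-30246 - (t*r + b) = -30246 - ((-3 + 2*√11)*64 - 32) = -30246 - ((-192 + 128*√11) - 32) = -30246 - (-224 + 128*√11) = -30246 + (224 - 128*√11) = -30022 - 128*√11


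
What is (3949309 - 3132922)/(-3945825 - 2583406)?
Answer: -816387/6529231 ≈ -0.12504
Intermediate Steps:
(3949309 - 3132922)/(-3945825 - 2583406) = 816387/(-6529231) = 816387*(-1/6529231) = -816387/6529231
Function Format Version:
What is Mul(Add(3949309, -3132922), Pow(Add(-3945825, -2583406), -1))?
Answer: Rational(-816387, 6529231) ≈ -0.12504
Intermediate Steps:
Mul(Add(3949309, -3132922), Pow(Add(-3945825, -2583406), -1)) = Mul(816387, Pow(-6529231, -1)) = Mul(816387, Rational(-1, 6529231)) = Rational(-816387, 6529231)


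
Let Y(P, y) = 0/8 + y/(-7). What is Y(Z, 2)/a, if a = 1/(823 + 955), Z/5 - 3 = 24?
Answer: -508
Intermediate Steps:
Z = 135 (Z = 15 + 5*24 = 15 + 120 = 135)
Y(P, y) = -y/7 (Y(P, y) = 0*(⅛) + y*(-⅐) = 0 - y/7 = -y/7)
a = 1/1778 ≈ 0.00056243
Y(Z, 2)/a = (-⅐*2)/(1/1778) = -2/7*1778 = -508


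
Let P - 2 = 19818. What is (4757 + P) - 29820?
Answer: -5243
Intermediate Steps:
P = 19820 (P = 2 + 19818 = 19820)
(4757 + P) - 29820 = (4757 + 19820) - 29820 = 24577 - 29820 = -5243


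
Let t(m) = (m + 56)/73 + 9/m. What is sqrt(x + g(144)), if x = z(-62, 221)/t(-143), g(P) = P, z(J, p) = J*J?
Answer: I*sqrt(125221477398)/6549 ≈ 54.034*I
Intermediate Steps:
z(J, p) = J**2
t(m) = 56/73 + 9/m + m/73 (t(m) = (56 + m)*(1/73) + 9/m = (56/73 + m/73) + 9/m = 56/73 + 9/m + m/73)
x = -20063758/6549 (x = (-62)**2/(((1/73)*(657 - 143*(56 - 143))/(-143))) = 3844/(((1/73)*(-1/143)*(657 - 143*(-87)))) = 3844/(((1/73)*(-1/143)*(657 + 12441))) = 3844/(((1/73)*(-1/143)*13098)) = 3844/(-13098/10439) = 3844*(-10439/13098) = -20063758/6549 ≈ -3063.6)
sqrt(x + g(144)) = sqrt(-20063758/6549 + 144) = sqrt(-19120702/6549) = I*sqrt(125221477398)/6549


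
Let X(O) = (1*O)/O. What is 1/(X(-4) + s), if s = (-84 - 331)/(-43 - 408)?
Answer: 451/866 ≈ 0.52079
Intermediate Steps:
s = 415/451 (s = -415/(-451) = -415*(-1/451) = 415/451 ≈ 0.92018)
X(O) = 1 (X(O) = O/O = 1)
1/(X(-4) + s) = 1/(1 + 415/451) = 1/(866/451) = 451/866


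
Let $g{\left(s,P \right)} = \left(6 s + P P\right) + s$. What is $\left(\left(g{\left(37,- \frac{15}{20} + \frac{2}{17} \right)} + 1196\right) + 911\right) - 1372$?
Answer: $\frac{4598105}{4624} \approx 994.4$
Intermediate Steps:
$g{\left(s,P \right)} = P^{2} + 7 s$ ($g{\left(s,P \right)} = \left(6 s + P^{2}\right) + s = \left(P^{2} + 6 s\right) + s = P^{2} + 7 s$)
$\left(\left(g{\left(37,- \frac{15}{20} + \frac{2}{17} \right)} + 1196\right) + 911\right) - 1372 = \left(\left(\left(\left(- \frac{15}{20} + \frac{2}{17}\right)^{2} + 7 \cdot 37\right) + 1196\right) + 911\right) - 1372 = \left(\left(\left(\left(\left(-15\right) \frac{1}{20} + 2 \cdot \frac{1}{17}\right)^{2} + 259\right) + 1196\right) + 911\right) - 1372 = \left(\left(\left(\left(- \frac{3}{4} + \frac{2}{17}\right)^{2} + 259\right) + 1196\right) + 911\right) - 1372 = \left(\left(\left(\left(- \frac{43}{68}\right)^{2} + 259\right) + 1196\right) + 911\right) - 1372 = \left(\left(\left(\frac{1849}{4624} + 259\right) + 1196\right) + 911\right) - 1372 = \left(\left(\frac{1199465}{4624} + 1196\right) + 911\right) - 1372 = \left(\frac{6729769}{4624} + 911\right) - 1372 = \frac{10942233}{4624} - 1372 = \frac{4598105}{4624}$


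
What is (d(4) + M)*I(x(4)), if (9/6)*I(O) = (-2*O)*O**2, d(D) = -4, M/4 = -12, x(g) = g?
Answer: 13312/3 ≈ 4437.3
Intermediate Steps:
M = -48 (M = 4*(-12) = -48)
I(O) = -4*O**3/3 (I(O) = 2*((-2*O)*O**2)/3 = 2*(-2*O**3)/3 = -4*O**3/3)
(d(4) + M)*I(x(4)) = (-4 - 48)*(-4/3*4**3) = -(-208)*64/3 = -52*(-256/3) = 13312/3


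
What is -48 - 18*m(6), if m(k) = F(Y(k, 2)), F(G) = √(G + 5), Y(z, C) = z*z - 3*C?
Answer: -48 - 18*√35 ≈ -154.49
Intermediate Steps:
Y(z, C) = z² - 3*C
F(G) = √(5 + G)
m(k) = √(-1 + k²) (m(k) = √(5 + (k² - 3*2)) = √(5 + (k² - 6)) = √(5 + (-6 + k²)) = √(-1 + k²))
-48 - 18*m(6) = -48 - 18*√(-1 + 6²) = -48 - 18*√(-1 + 36) = -48 - 18*√35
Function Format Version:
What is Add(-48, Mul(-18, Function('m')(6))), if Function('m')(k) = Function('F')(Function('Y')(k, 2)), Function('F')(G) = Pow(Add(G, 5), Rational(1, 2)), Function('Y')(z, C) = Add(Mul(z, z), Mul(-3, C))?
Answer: Add(-48, Mul(-18, Pow(35, Rational(1, 2)))) ≈ -154.49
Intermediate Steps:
Function('Y')(z, C) = Add(Pow(z, 2), Mul(-3, C))
Function('F')(G) = Pow(Add(5, G), Rational(1, 2))
Function('m')(k) = Pow(Add(-1, Pow(k, 2)), Rational(1, 2)) (Function('m')(k) = Pow(Add(5, Add(Pow(k, 2), Mul(-3, 2))), Rational(1, 2)) = Pow(Add(5, Add(Pow(k, 2), -6)), Rational(1, 2)) = Pow(Add(5, Add(-6, Pow(k, 2))), Rational(1, 2)) = Pow(Add(-1, Pow(k, 2)), Rational(1, 2)))
Add(-48, Mul(-18, Function('m')(6))) = Add(-48, Mul(-18, Pow(Add(-1, Pow(6, 2)), Rational(1, 2)))) = Add(-48, Mul(-18, Pow(Add(-1, 36), Rational(1, 2)))) = Add(-48, Mul(-18, Pow(35, Rational(1, 2))))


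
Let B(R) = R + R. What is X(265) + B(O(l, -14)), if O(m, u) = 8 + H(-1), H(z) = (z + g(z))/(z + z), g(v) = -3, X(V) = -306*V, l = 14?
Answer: -81070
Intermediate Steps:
H(z) = (-3 + z)/(2*z) (H(z) = (z - 3)/(z + z) = (-3 + z)/((2*z)) = (-3 + z)*(1/(2*z)) = (-3 + z)/(2*z))
O(m, u) = 10 (O(m, u) = 8 + (½)*(-3 - 1)/(-1) = 8 + (½)*(-1)*(-4) = 8 + 2 = 10)
B(R) = 2*R
X(265) + B(O(l, -14)) = -306*265 + 2*10 = -81090 + 20 = -81070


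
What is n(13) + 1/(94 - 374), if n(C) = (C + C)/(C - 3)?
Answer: 727/280 ≈ 2.5964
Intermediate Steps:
n(C) = 2*C/(-3 + C) (n(C) = (2*C)/(-3 + C) = 2*C/(-3 + C))
n(13) + 1/(94 - 374) = 2*13/(-3 + 13) + 1/(94 - 374) = 2*13/10 + 1/(-280) = 2*13*(⅒) - 1/280 = 13/5 - 1/280 = 727/280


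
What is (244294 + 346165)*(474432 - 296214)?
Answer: 105230422062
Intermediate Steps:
(244294 + 346165)*(474432 - 296214) = 590459*178218 = 105230422062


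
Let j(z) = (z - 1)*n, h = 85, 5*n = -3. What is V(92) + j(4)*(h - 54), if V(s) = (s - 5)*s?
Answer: 39741/5 ≈ 7948.2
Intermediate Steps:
n = -⅗ (n = (⅕)*(-3) = -⅗ ≈ -0.60000)
V(s) = s*(-5 + s) (V(s) = (-5 + s)*s = s*(-5 + s))
j(z) = ⅗ - 3*z/5 (j(z) = (z - 1)*(-⅗) = (-1 + z)*(-⅗) = ⅗ - 3*z/5)
V(92) + j(4)*(h - 54) = 92*(-5 + 92) + (⅗ - ⅗*4)*(85 - 54) = 92*87 + (⅗ - 12/5)*31 = 8004 - 9/5*31 = 8004 - 279/5 = 39741/5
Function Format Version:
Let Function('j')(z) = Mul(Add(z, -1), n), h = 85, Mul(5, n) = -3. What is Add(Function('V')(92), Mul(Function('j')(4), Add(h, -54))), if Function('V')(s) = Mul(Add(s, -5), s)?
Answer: Rational(39741, 5) ≈ 7948.2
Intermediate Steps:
n = Rational(-3, 5) (n = Mul(Rational(1, 5), -3) = Rational(-3, 5) ≈ -0.60000)
Function('V')(s) = Mul(s, Add(-5, s)) (Function('V')(s) = Mul(Add(-5, s), s) = Mul(s, Add(-5, s)))
Function('j')(z) = Add(Rational(3, 5), Mul(Rational(-3, 5), z)) (Function('j')(z) = Mul(Add(z, -1), Rational(-3, 5)) = Mul(Add(-1, z), Rational(-3, 5)) = Add(Rational(3, 5), Mul(Rational(-3, 5), z)))
Add(Function('V')(92), Mul(Function('j')(4), Add(h, -54))) = Add(Mul(92, Add(-5, 92)), Mul(Add(Rational(3, 5), Mul(Rational(-3, 5), 4)), Add(85, -54))) = Add(Mul(92, 87), Mul(Add(Rational(3, 5), Rational(-12, 5)), 31)) = Add(8004, Mul(Rational(-9, 5), 31)) = Add(8004, Rational(-279, 5)) = Rational(39741, 5)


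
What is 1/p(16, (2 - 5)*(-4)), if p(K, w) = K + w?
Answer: 1/28 ≈ 0.035714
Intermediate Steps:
1/p(16, (2 - 5)*(-4)) = 1/(16 + (2 - 5)*(-4)) = 1/(16 - 3*(-4)) = 1/(16 + 12) = 1/28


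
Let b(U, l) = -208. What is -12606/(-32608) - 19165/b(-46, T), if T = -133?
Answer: 9805537/105976 ≈ 92.526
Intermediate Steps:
-12606/(-32608) - 19165/b(-46, T) = -12606/(-32608) - 19165/(-208) = -12606*(-1/32608) - 19165*(-1/208) = 6303/16304 + 19165/208 = 9805537/105976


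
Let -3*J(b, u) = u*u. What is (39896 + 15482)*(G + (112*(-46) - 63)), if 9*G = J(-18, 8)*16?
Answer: -7854206362/27 ≈ -2.9090e+8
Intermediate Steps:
J(b, u) = -u²/3 (J(b, u) = -u*u/3 = -u²/3)
G = -1024/27 (G = (-⅓*8²*16)/9 = (-⅓*64*16)/9 = (-64/3*16)/9 = (⅑)*(-1024/3) = -1024/27 ≈ -37.926)
(39896 + 15482)*(G + (112*(-46) - 63)) = (39896 + 15482)*(-1024/27 + (112*(-46) - 63)) = 55378*(-1024/27 + (-5152 - 63)) = 55378*(-1024/27 - 5215) = 55378*(-141829/27) = -7854206362/27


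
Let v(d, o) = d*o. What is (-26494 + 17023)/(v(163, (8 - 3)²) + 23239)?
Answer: -1353/3902 ≈ -0.34675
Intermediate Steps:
(-26494 + 17023)/(v(163, (8 - 3)²) + 23239) = (-26494 + 17023)/(163*(8 - 3)² + 23239) = -9471/(163*5² + 23239) = -9471/(163*25 + 23239) = -9471/(4075 + 23239) = -9471/27314 = -9471*1/27314 = -1353/3902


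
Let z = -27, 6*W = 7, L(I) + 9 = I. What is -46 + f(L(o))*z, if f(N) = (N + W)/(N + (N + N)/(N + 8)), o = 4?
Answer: -2921/50 ≈ -58.420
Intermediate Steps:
L(I) = -9 + I
W = 7/6 (W = (⅙)*7 = 7/6 ≈ 1.1667)
f(N) = (7/6 + N)/(N + 2*N/(8 + N)) (f(N) = (N + 7/6)/(N + (N + N)/(N + 8)) = (7/6 + N)/(N + (2*N)/(8 + N)) = (7/6 + N)/(N + 2*N/(8 + N)))
-46 + f(L(o))*z = -46 + ((56 + 6*(-9 + 4)² + 55*(-9 + 4))/(6*(-9 + 4)*(10 + (-9 + 4))))*(-27) = -46 + ((⅙)*(56 + 6*(-5)² + 55*(-5))/(-5*(10 - 5)))*(-27) = -46 + ((⅙)*(-⅕)*(56 + 6*25 - 275)/5)*(-27) = -46 + ((⅙)*(-⅕)*(⅕)*(56 + 150 - 275))*(-27) = -46 + ((⅙)*(-⅕)*(⅕)*(-69))*(-27) = -46 + (23/50)*(-27) = -46 - 621/50 = -2921/50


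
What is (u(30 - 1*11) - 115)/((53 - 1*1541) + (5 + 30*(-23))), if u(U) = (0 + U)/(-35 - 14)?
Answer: 5654/106477 ≈ 0.053101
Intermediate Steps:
u(U) = -U/49 (u(U) = U/(-49) = U*(-1/49) = -U/49)
(u(30 - 1*11) - 115)/((53 - 1*1541) + (5 + 30*(-23))) = (-(30 - 1*11)/49 - 115)/((53 - 1*1541) + (5 + 30*(-23))) = (-(30 - 11)/49 - 115)/((53 - 1541) + (5 - 690)) = (-1/49*19 - 115)/(-1488 - 685) = (-19/49 - 115)/(-2173) = -5654/49*(-1/2173) = 5654/106477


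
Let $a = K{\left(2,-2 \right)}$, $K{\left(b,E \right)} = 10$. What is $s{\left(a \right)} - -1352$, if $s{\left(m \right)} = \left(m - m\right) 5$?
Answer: $1352$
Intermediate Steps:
$a = 10$
$s{\left(m \right)} = 0$ ($s{\left(m \right)} = 0 \cdot 5 = 0$)
$s{\left(a \right)} - -1352 = 0 - -1352 = 0 + 1352 = 1352$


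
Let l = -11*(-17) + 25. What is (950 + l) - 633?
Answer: 529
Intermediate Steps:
l = 212 (l = 187 + 25 = 212)
(950 + l) - 633 = (950 + 212) - 633 = 1162 - 633 = 529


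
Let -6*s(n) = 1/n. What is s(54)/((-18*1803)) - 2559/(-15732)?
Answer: 747448511/4595096952 ≈ 0.16266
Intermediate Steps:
s(n) = -1/(6*n)
s(54)/((-18*1803)) - 2559/(-15732) = (-⅙/54)/((-18*1803)) - 2559/(-15732) = -⅙*1/54/(-32454) - 2559*(-1/15732) = -1/324*(-1/32454) + 853/5244 = 1/10515096 + 853/5244 = 747448511/4595096952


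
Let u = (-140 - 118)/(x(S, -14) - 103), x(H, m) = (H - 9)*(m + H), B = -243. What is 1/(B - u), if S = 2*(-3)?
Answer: -197/47613 ≈ -0.0041375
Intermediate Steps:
S = -6
x(H, m) = (-9 + H)*(H + m)
u = -258/197 (u = (-140 - 118)/(((-6)**2 - 9*(-6) - 9*(-14) - 6*(-14)) - 103) = -258/((36 + 54 + 126 + 84) - 103) = -258/(300 - 103) = -258/197 ≈ -1.3096)
1/(B - u) = 1/(-243 - 1*(-258/197)) = 1/(-243 + 258/197) = 1/(-47613/197) = -197/47613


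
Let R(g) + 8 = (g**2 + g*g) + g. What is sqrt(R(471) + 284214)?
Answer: sqrt(728359) ≈ 853.44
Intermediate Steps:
R(g) = -8 + g + 2*g**2 (R(g) = -8 + ((g**2 + g*g) + g) = -8 + ((g**2 + g**2) + g) = -8 + (2*g**2 + g) = -8 + (g + 2*g**2) = -8 + g + 2*g**2)
sqrt(R(471) + 284214) = sqrt((-8 + 471 + 2*471**2) + 284214) = sqrt((-8 + 471 + 2*221841) + 284214) = sqrt((-8 + 471 + 443682) + 284214) = sqrt(444145 + 284214) = sqrt(728359)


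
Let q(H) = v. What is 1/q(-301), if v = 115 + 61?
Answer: 1/176 ≈ 0.0056818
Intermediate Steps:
v = 176
q(H) = 176
1/q(-301) = 1/176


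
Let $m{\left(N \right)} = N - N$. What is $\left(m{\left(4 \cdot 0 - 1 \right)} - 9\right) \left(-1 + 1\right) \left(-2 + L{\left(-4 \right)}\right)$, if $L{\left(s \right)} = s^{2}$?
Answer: $0$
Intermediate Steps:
$m{\left(N \right)} = 0$
$\left(m{\left(4 \cdot 0 - 1 \right)} - 9\right) \left(-1 + 1\right) \left(-2 + L{\left(-4 \right)}\right) = \left(0 - 9\right) \left(-1 + 1\right) \left(-2 + \left(-4\right)^{2}\right) = - 9 \cdot 0 \left(-2 + 16\right) = - 9 \cdot 0 \cdot 14 = \left(-9\right) 0 = 0$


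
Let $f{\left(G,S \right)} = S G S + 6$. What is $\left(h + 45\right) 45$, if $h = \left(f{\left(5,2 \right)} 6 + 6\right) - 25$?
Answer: $8190$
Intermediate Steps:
$f{\left(G,S \right)} = 6 + G S^{2}$ ($f{\left(G,S \right)} = G S S + 6 = G S^{2} + 6 = 6 + G S^{2}$)
$h = 137$ ($h = \left(\left(6 + 5 \cdot 2^{2}\right) 6 + 6\right) - 25 = \left(\left(6 + 5 \cdot 4\right) 6 + 6\right) - 25 = \left(\left(6 + 20\right) 6 + 6\right) - 25 = \left(26 \cdot 6 + 6\right) - 25 = \left(156 + 6\right) - 25 = 162 - 25 = 137$)
$\left(h + 45\right) 45 = \left(137 + 45\right) 45 = 182 \cdot 45 = 8190$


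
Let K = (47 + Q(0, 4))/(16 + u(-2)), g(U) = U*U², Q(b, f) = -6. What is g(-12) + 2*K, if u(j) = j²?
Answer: -17239/10 ≈ -1723.9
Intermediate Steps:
g(U) = U³
K = 41/20 (K = (47 - 6)/(16 + (-2)²) = 41/(16 + 4) = 41/20 ≈ 2.0500)
g(-12) + 2*K = (-12)³ + 2*(41/20) = -1728 + 41/10 = -17239/10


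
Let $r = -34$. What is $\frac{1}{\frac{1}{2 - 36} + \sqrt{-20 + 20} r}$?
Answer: $-34$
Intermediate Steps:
$\frac{1}{\frac{1}{2 - 36} + \sqrt{-20 + 20} r} = \frac{1}{\frac{1}{2 - 36} + \sqrt{-20 + 20} \left(-34\right)} = \frac{1}{\frac{1}{2 - 36} + \sqrt{0} \left(-34\right)} = \frac{1}{\frac{1}{2 - 36} + 0 \left(-34\right)} = \frac{1}{\frac{1}{-34} + 0} = \frac{1}{- \frac{1}{34} + 0} = \frac{1}{- \frac{1}{34}} = -34$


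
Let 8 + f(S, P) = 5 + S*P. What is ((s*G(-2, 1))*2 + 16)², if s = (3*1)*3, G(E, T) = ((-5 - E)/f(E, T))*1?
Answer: 17956/25 ≈ 718.24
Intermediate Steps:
f(S, P) = -3 + P*S (f(S, P) = -8 + (5 + S*P) = -8 + (5 + P*S) = -3 + P*S)
G(E, T) = (-5 - E)/(-3 + E*T) (G(E, T) = ((-5 - E)/(-3 + T*E))*1 = ((-5 - E)/(-3 + E*T))*1 = (-5 - E)/(-3 + E*T))
s = 9 (s = 3*3 = 9)
((s*G(-2, 1))*2 + 16)² = ((9*((-5 - 1*(-2))/(-3 - 2*1)))*2 + 16)² = ((9*((-5 + 2)/(-3 - 2)))*2 + 16)² = ((9*(-3/(-5)))*2 + 16)² = ((9*(-⅕*(-3)))*2 + 16)² = ((9*(⅗))*2 + 16)² = ((27/5)*2 + 16)² = (54/5 + 16)² = (134/5)² = 17956/25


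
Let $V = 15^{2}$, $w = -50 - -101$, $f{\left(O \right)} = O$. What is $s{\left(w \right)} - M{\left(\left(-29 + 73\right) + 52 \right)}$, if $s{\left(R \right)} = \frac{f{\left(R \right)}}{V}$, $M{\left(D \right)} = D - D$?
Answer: $\frac{17}{75} \approx 0.22667$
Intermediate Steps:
$w = 51$ ($w = -50 + 101 = 51$)
$M{\left(D \right)} = 0$
$V = 225$
$s{\left(R \right)} = \frac{R}{225}$
$s{\left(w \right)} - M{\left(\left(-29 + 73\right) + 52 \right)} = \frac{1}{225} \cdot 51 - 0 = \frac{17}{75} + 0 = \frac{17}{75}$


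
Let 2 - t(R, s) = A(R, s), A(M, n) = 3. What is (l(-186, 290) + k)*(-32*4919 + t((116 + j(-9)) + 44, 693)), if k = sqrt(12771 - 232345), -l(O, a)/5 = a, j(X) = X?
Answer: 228243050 - 157409*I*sqrt(219574) ≈ 2.2824e+8 - 7.376e+7*I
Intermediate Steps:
l(O, a) = -5*a
k = I*sqrt(219574) (k = sqrt(-219574) = I*sqrt(219574) ≈ 468.59*I)
t(R, s) = -1 (t(R, s) = 2 - 1*3 = 2 - 3 = -1)
(l(-186, 290) + k)*(-32*4919 + t((116 + j(-9)) + 44, 693)) = (-5*290 + I*sqrt(219574))*(-32*4919 - 1) = (-1450 + I*sqrt(219574))*(-157408 - 1) = (-1450 + I*sqrt(219574))*(-157409) = 228243050 - 157409*I*sqrt(219574)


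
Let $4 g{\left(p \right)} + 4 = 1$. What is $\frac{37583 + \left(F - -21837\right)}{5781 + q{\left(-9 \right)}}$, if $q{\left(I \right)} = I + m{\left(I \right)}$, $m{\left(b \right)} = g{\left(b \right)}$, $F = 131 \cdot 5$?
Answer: $\frac{1780}{171} \approx 10.409$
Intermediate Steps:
$g{\left(p \right)} = - \frac{3}{4}$ ($g{\left(p \right)} = -1 + \frac{1}{4} \cdot 1 = -1 + \frac{1}{4} = - \frac{3}{4}$)
$F = 655$
$m{\left(b \right)} = - \frac{3}{4}$
$q{\left(I \right)} = - \frac{3}{4} + I$ ($q{\left(I \right)} = I - \frac{3}{4} = - \frac{3}{4} + I$)
$\frac{37583 + \left(F - -21837\right)}{5781 + q{\left(-9 \right)}} = \frac{37583 + \left(655 - -21837\right)}{5781 - \frac{39}{4}} = \frac{37583 + \left(655 + 21837\right)}{5781 - \frac{39}{4}} = \frac{37583 + 22492}{\frac{23085}{4}} = 60075 \cdot \frac{4}{23085} = \frac{1780}{171}$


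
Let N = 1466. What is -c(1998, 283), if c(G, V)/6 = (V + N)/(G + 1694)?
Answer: -5247/1846 ≈ -2.8424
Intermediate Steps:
c(G, V) = 6*(1466 + V)/(1694 + G) (c(G, V) = 6*((V + 1466)/(G + 1694)) = 6*((1466 + V)/(1694 + G)) = 6*(1466 + V)/(1694 + G))
-c(1998, 283) = -6*(1466 + 283)/(1694 + 1998) = -6*1749/3692 = -1*5247/1846 = -5247/1846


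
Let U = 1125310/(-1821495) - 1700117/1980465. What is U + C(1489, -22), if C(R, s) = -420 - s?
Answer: -96071561037581/240493806345 ≈ -399.48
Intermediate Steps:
U = -355026112271/240493806345 (U = 1125310*(-1/1821495) - 1700117*1/1980465 = -225062/364299 - 1700117/1980465 = -355026112271/240493806345 ≈ -1.4762)
U + C(1489, -22) = -355026112271/240493806345 + (-420 - 1*(-22)) = -355026112271/240493806345 + (-420 + 22) = -355026112271/240493806345 - 398 = -96071561037581/240493806345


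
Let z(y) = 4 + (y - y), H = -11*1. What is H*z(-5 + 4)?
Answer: -44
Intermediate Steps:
H = -11
z(y) = 4 (z(y) = 4 + 0 = 4)
H*z(-5 + 4) = -11*4 = -44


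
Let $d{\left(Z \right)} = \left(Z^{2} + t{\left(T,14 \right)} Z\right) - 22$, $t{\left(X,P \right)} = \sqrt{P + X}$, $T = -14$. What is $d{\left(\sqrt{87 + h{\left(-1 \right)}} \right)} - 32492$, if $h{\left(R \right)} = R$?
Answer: $-32428$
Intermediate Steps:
$d{\left(Z \right)} = -22 + Z^{2}$ ($d{\left(Z \right)} = \left(Z^{2} + \sqrt{14 - 14} Z\right) - 22 = \left(Z^{2} + \sqrt{0} Z\right) - 22 = \left(Z^{2} + 0 Z\right) - 22 = \left(Z^{2} + 0\right) - 22 = Z^{2} - 22 = -22 + Z^{2}$)
$d{\left(\sqrt{87 + h{\left(-1 \right)}} \right)} - 32492 = \left(-22 + \left(\sqrt{87 - 1}\right)^{2}\right) - 32492 = \left(-22 + \left(\sqrt{86}\right)^{2}\right) - 32492 = \left(-22 + 86\right) - 32492 = 64 - 32492 = -32428$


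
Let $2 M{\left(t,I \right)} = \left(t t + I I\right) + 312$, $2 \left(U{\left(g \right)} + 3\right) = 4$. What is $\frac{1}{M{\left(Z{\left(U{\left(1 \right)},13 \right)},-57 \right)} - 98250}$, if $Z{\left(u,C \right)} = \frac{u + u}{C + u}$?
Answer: $- \frac{72}{6945803} \approx -1.0366 \cdot 10^{-5}$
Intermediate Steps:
$U{\left(g \right)} = -1$ ($U{\left(g \right)} = -3 + \frac{1}{2} \cdot 4 = -3 + 2 = -1$)
$Z{\left(u,C \right)} = \frac{2 u}{C + u}$
$M{\left(t,I \right)} = 156 + \frac{I^{2}}{2} + \frac{t^{2}}{2}$ ($M{\left(t,I \right)} = \frac{\left(t t + I I\right) + 312}{2} = \frac{\left(t^{2} + I^{2}\right) + 312}{2} = \frac{\left(I^{2} + t^{2}\right) + 312}{2} = \frac{312 + I^{2} + t^{2}}{2} = 156 + \frac{I^{2}}{2} + \frac{t^{2}}{2}$)
$\frac{1}{M{\left(Z{\left(U{\left(1 \right)},13 \right)},-57 \right)} - 98250} = \frac{1}{\left(156 + \frac{\left(-57\right)^{2}}{2} + \frac{\left(2 \left(-1\right) \frac{1}{13 - 1}\right)^{2}}{2}\right) - 98250} = \frac{1}{\left(156 + \frac{1}{2} \cdot 3249 + \frac{\left(2 \left(-1\right) \frac{1}{12}\right)^{2}}{2}\right) - 98250} = \frac{1}{\left(156 + \frac{3249}{2} + \frac{\left(2 \left(-1\right) \frac{1}{12}\right)^{2}}{2}\right) - 98250} = \frac{1}{\left(156 + \frac{3249}{2} + \frac{\left(- \frac{1}{6}\right)^{2}}{2}\right) - 98250} = \frac{1}{\left(156 + \frac{3249}{2} + \frac{1}{2} \cdot \frac{1}{36}\right) - 98250} = \frac{1}{\left(156 + \frac{3249}{2} + \frac{1}{72}\right) - 98250} = \frac{1}{\frac{128197}{72} - 98250} = \frac{1}{- \frac{6945803}{72}} = - \frac{72}{6945803}$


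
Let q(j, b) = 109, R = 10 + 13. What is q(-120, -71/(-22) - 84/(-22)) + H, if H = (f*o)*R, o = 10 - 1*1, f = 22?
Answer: 4663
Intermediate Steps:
o = 9 (o = 10 - 1 = 9)
R = 23
H = 4554 (H = (22*9)*23 = 198*23 = 4554)
q(-120, -71/(-22) - 84/(-22)) + H = 109 + 4554 = 4663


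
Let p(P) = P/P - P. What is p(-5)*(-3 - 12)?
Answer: -90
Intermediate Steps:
p(P) = 1 - P
p(-5)*(-3 - 12) = (1 - 1*(-5))*(-3 - 12) = (1 + 5)*(-15) = 6*(-15) = -90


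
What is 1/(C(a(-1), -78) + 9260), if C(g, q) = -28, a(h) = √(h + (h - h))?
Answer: 1/9232 ≈ 0.00010832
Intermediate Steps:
a(h) = √h (a(h) = √(h + 0) = √h)
1/(C(a(-1), -78) + 9260) = 1/(-28 + 9260) = 1/9232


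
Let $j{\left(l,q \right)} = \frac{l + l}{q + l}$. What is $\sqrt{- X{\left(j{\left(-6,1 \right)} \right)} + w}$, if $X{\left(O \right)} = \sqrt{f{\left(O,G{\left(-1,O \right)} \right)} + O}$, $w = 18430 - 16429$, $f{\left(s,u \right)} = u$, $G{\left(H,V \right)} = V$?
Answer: $\frac{\sqrt{50025 - 10 \sqrt{30}}}{5} \approx 44.708$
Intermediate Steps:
$j{\left(l,q \right)} = \frac{2 l}{l + q}$
$w = 2001$
$X{\left(O \right)} = \sqrt{2} \sqrt{O}$ ($X{\left(O \right)} = \sqrt{O + O} = \sqrt{2 O} = \sqrt{2} \sqrt{O}$)
$\sqrt{- X{\left(j{\left(-6,1 \right)} \right)} + w} = \sqrt{- \sqrt{2} \sqrt{2 \left(-6\right) \frac{1}{-6 + 1}} + 2001} = \sqrt{- \sqrt{2} \sqrt{2 \left(-6\right) \frac{1}{-5}} + 2001} = \sqrt{- \sqrt{2} \sqrt{2 \left(-6\right) \left(- \frac{1}{5}\right)} + 2001} = \sqrt{- \sqrt{2} \sqrt{\frac{12}{5}} + 2001} = \sqrt{- \sqrt{2} \frac{2 \sqrt{15}}{5} + 2001} = \sqrt{- \frac{2 \sqrt{30}}{5} + 2001} = \sqrt{2001 - \frac{2 \sqrt{30}}{5}}$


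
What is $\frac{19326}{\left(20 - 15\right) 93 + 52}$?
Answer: $\frac{19326}{517} \approx 37.381$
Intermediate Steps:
$\frac{19326}{\left(20 - 15\right) 93 + 52} = \frac{19326}{5 \cdot 93 + 52} = \frac{19326}{465 + 52} = \frac{19326}{517}$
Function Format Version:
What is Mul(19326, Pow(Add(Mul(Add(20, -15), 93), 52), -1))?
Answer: Rational(19326, 517) ≈ 37.381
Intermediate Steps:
Mul(19326, Pow(Add(Mul(Add(20, -15), 93), 52), -1)) = Mul(19326, Pow(Add(Mul(5, 93), 52), -1)) = Mul(19326, Pow(Add(465, 52), -1)) = Mul(19326, Pow(517, -1)) = Mul(19326, Rational(1, 517)) = Rational(19326, 517)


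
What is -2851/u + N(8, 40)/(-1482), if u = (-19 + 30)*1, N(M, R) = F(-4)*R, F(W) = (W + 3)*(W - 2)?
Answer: -704637/2717 ≈ -259.34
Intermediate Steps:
F(W) = (-2 + W)*(3 + W) (F(W) = (3 + W)*(-2 + W) = (-2 + W)*(3 + W))
N(M, R) = 6*R (N(M, R) = (-6 - 4 + (-4)²)*R = (-6 - 4 + 16)*R = 6*R)
u = 11 (u = 11*1 = 11)
-2851/u + N(8, 40)/(-1482) = -2851/11 + (6*40)/(-1482) = -2851*1/11 + 240*(-1/1482) = -2851/11 - 40/247 = -704637/2717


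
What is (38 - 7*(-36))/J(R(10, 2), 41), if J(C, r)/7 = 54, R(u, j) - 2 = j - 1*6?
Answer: 145/189 ≈ 0.76720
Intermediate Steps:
R(u, j) = -4 + j (R(u, j) = 2 + (j - 1*6) = 2 + (j - 6) = 2 + (-6 + j) = -4 + j)
J(C, r) = 378 (J(C, r) = 7*54 = 378)
(38 - 7*(-36))/J(R(10, 2), 41) = (38 - 7*(-36))/378 = (38 + 252)*(1/378) = 290*(1/378) = 145/189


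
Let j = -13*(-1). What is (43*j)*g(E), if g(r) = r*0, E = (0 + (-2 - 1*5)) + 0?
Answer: 0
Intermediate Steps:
j = 13
E = -7 (E = (0 + (-2 - 5)) + 0 = (0 - 7) + 0 = -7 + 0 = -7)
g(r) = 0
(43*j)*g(E) = (43*13)*0 = 559*0 = 0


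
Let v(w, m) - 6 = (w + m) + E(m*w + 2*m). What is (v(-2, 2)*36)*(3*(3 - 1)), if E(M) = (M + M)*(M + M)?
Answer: 1296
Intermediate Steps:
E(M) = 4*M² (E(M) = (2*M)*(2*M) = 4*M²)
v(w, m) = 6 + m + w + 4*(2*m + m*w)² (v(w, m) = 6 + ((w + m) + 4*(m*w + 2*m)²) = 6 + ((m + w) + 4*(2*m + m*w)²) = 6 + (m + w + 4*(2*m + m*w)²) = 6 + m + w + 4*(2*m + m*w)²)
(v(-2, 2)*36)*(3*(3 - 1)) = ((6 + 2 - 2 + 4*2²*(2 - 2)²)*36)*(3*(3 - 1)) = ((6 + 2 - 2 + 4*4*0²)*36)*(3*2) = ((6 + 2 - 2 + 4*4*0)*36)*6 = ((6 + 2 - 2 + 0)*36)*6 = (6*36)*6 = 216*6 = 1296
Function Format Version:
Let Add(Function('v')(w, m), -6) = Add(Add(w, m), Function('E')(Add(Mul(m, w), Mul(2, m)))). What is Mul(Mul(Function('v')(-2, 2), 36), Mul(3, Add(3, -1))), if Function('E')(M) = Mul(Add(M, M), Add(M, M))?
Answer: 1296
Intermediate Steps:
Function('E')(M) = Mul(4, Pow(M, 2)) (Function('E')(M) = Mul(Mul(2, M), Mul(2, M)) = Mul(4, Pow(M, 2)))
Function('v')(w, m) = Add(6, m, w, Mul(4, Pow(Add(Mul(2, m), Mul(m, w)), 2))) (Function('v')(w, m) = Add(6, Add(Add(w, m), Mul(4, Pow(Add(Mul(m, w), Mul(2, m)), 2)))) = Add(6, Add(Add(m, w), Mul(4, Pow(Add(Mul(2, m), Mul(m, w)), 2)))) = Add(6, Add(m, w, Mul(4, Pow(Add(Mul(2, m), Mul(m, w)), 2)))) = Add(6, m, w, Mul(4, Pow(Add(Mul(2, m), Mul(m, w)), 2))))
Mul(Mul(Function('v')(-2, 2), 36), Mul(3, Add(3, -1))) = Mul(Mul(Add(6, 2, -2, Mul(4, Pow(2, 2), Pow(Add(2, -2), 2))), 36), Mul(3, Add(3, -1))) = Mul(Mul(Add(6, 2, -2, Mul(4, 4, Pow(0, 2))), 36), Mul(3, 2)) = Mul(Mul(Add(6, 2, -2, Mul(4, 4, 0)), 36), 6) = Mul(Mul(Add(6, 2, -2, 0), 36), 6) = Mul(Mul(6, 36), 6) = Mul(216, 6) = 1296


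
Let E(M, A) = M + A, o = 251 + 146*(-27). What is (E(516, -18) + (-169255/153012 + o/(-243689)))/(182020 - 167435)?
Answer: 18528415137061/543835872393780 ≈ 0.034070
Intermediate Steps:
o = -3691 (o = 251 - 3942 = -3691)
E(M, A) = A + M
(E(516, -18) + (-169255/153012 + o/(-243689)))/(182020 - 167435) = ((-18 + 516) + (-169255/153012 - 3691/(-243689)))/(182020 - 167435) = (498 + (-169255*1/153012 - 3691*(-1/243689)))/14585 = (498 + (-169255/153012 + 3691/243689))*(1/14585) = (498 - 40680814403/37287341268)*(1/14585) = (18528415137061/37287341268)*(1/14585) = 18528415137061/543835872393780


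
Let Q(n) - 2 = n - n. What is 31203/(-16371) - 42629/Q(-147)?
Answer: -77549085/3638 ≈ -21316.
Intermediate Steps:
Q(n) = 2 (Q(n) = 2 + (n - n) = 2 + 0 = 2)
31203/(-16371) - 42629/Q(-147) = 31203/(-16371) - 42629/2 = 31203*(-1/16371) - 42629*1/2 = -3467/1819 - 42629/2 = -77549085/3638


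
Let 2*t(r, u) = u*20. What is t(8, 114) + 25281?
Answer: 26421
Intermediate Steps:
t(r, u) = 10*u (t(r, u) = (u*20)/2 = (20*u)/2 = 10*u)
t(8, 114) + 25281 = 10*114 + 25281 = 1140 + 25281 = 26421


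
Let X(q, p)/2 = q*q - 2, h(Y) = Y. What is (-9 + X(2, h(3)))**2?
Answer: 25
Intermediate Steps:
X(q, p) = -4 + 2*q**2 (X(q, p) = 2*(q*q - 2) = 2*(q**2 - 2) = 2*(-2 + q**2) = -4 + 2*q**2)
(-9 + X(2, h(3)))**2 = (-9 + (-4 + 2*2**2))**2 = (-9 + (-4 + 2*4))**2 = (-9 + (-4 + 8))**2 = (-9 + 4)**2 = (-5)**2 = 25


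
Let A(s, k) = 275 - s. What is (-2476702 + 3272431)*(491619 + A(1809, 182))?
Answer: 389974846965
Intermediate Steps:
(-2476702 + 3272431)*(491619 + A(1809, 182)) = (-2476702 + 3272431)*(491619 + (275 - 1*1809)) = 795729*(491619 + (275 - 1809)) = 795729*(491619 - 1534) = 795729*490085 = 389974846965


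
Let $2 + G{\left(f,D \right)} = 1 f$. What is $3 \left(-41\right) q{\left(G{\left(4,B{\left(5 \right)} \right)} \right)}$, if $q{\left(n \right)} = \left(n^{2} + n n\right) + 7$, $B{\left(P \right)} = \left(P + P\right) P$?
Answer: $-1845$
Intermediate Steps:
$B{\left(P \right)} = 2 P^{2}$ ($B{\left(P \right)} = 2 P P = 2 P^{2}$)
$G{\left(f,D \right)} = -2 + f$ ($G{\left(f,D \right)} = -2 + 1 f = -2 + f$)
$q{\left(n \right)} = 7 + 2 n^{2}$ ($q{\left(n \right)} = \left(n^{2} + n^{2}\right) + 7 = 2 n^{2} + 7 = 7 + 2 n^{2}$)
$3 \left(-41\right) q{\left(G{\left(4,B{\left(5 \right)} \right)} \right)} = 3 \left(-41\right) \left(7 + 2 \left(-2 + 4\right)^{2}\right) = - 123 \left(7 + 2 \cdot 2^{2}\right) = - 123 \left(7 + 2 \cdot 4\right) = - 123 \left(7 + 8\right) = \left(-123\right) 15 = -1845$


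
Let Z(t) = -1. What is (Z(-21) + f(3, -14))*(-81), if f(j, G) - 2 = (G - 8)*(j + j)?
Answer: 10611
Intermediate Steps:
f(j, G) = 2 + 2*j*(-8 + G) (f(j, G) = 2 + (G - 8)*(j + j) = 2 + (-8 + G)*(2*j) = 2 + 2*j*(-8 + G))
(Z(-21) + f(3, -14))*(-81) = (-1 + (2 - 16*3 + 2*(-14)*3))*(-81) = (-1 + (2 - 48 - 84))*(-81) = (-1 - 130)*(-81) = -131*(-81) = 10611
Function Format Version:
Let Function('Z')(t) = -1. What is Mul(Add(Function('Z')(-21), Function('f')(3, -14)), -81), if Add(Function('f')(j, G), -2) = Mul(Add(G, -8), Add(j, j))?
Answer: 10611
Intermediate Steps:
Function('f')(j, G) = Add(2, Mul(2, j, Add(-8, G))) (Function('f')(j, G) = Add(2, Mul(Add(G, -8), Add(j, j))) = Add(2, Mul(Add(-8, G), Mul(2, j))) = Add(2, Mul(2, j, Add(-8, G))))
Mul(Add(Function('Z')(-21), Function('f')(3, -14)), -81) = Mul(Add(-1, Add(2, Mul(-16, 3), Mul(2, -14, 3))), -81) = Mul(Add(-1, Add(2, -48, -84)), -81) = Mul(Add(-1, -130), -81) = Mul(-131, -81) = 10611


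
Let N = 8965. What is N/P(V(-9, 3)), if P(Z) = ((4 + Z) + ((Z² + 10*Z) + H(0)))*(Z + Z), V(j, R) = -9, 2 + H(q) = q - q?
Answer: 8965/288 ≈ 31.128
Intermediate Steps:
H(q) = -2 (H(q) = -2 + (q - q) = -2 + 0 = -2)
P(Z) = 2*Z*(2 + Z² + 11*Z) (P(Z) = ((4 + Z) + ((Z² + 10*Z) - 2))*(Z + Z) = ((4 + Z) + (-2 + Z² + 10*Z))*(2*Z) = (2 + Z² + 11*Z)*(2*Z) = 2*Z*(2 + Z² + 11*Z))
N/P(V(-9, 3)) = 8965/((2*(-9)*(2 + (-9)² + 11*(-9)))) = 8965/((2*(-9)*(2 + 81 - 99))) = 8965/((2*(-9)*(-16))) = 8965/288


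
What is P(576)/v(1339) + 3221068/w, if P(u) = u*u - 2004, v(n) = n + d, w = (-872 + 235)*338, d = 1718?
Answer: 10192514226/109698407 ≈ 92.914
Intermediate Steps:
w = -215306 (w = -637*338 = -215306)
v(n) = 1718 + n (v(n) = n + 1718 = 1718 + n)
P(u) = -2004 + u² (P(u) = u² - 2004 = -2004 + u²)
P(576)/v(1339) + 3221068/w = (-2004 + 576²)/(1718 + 1339) + 3221068/(-215306) = (-2004 + 331776)/3057 + 3221068*(-1/215306) = 329772*(1/3057) - 1610534/107653 = 109924/1019 - 1610534/107653 = 10192514226/109698407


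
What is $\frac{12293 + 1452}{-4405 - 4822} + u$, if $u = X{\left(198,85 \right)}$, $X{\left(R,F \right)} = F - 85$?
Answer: $- \frac{13745}{9227} \approx -1.4897$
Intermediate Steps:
$X{\left(R,F \right)} = -85 + F$
$u = 0$ ($u = -85 + 85 = 0$)
$\frac{12293 + 1452}{-4405 - 4822} + u = \frac{12293 + 1452}{-4405 - 4822} + 0 = \frac{13745}{-9227} + 0 = 13745 \left(- \frac{1}{9227}\right) + 0 = - \frac{13745}{9227} + 0 = - \frac{13745}{9227}$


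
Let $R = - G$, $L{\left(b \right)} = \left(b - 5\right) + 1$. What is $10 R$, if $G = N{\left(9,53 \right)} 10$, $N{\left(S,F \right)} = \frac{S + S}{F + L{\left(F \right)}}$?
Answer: $- \frac{300}{17} \approx -17.647$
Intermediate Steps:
$L{\left(b \right)} = -4 + b$ ($L{\left(b \right)} = \left(-5 + b\right) + 1 = -4 + b$)
$N{\left(S,F \right)} = \frac{2 S}{-4 + 2 F}$ ($N{\left(S,F \right)} = \frac{S + S}{F + \left(-4 + F\right)} = \frac{2 S}{-4 + 2 F}$)
$G = \frac{30}{17}$ ($G = \frac{9}{-2 + 53} \cdot 10 = \frac{9}{51} \cdot 10 = 9 \cdot \frac{1}{51} \cdot 10 = \frac{3}{17} \cdot 10 = \frac{30}{17} \approx 1.7647$)
$R = - \frac{30}{17}$ ($R = \left(-1\right) \frac{30}{17} = - \frac{30}{17} \approx -1.7647$)
$10 R = 10 \left(- \frac{30}{17}\right) = - \frac{300}{17}$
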